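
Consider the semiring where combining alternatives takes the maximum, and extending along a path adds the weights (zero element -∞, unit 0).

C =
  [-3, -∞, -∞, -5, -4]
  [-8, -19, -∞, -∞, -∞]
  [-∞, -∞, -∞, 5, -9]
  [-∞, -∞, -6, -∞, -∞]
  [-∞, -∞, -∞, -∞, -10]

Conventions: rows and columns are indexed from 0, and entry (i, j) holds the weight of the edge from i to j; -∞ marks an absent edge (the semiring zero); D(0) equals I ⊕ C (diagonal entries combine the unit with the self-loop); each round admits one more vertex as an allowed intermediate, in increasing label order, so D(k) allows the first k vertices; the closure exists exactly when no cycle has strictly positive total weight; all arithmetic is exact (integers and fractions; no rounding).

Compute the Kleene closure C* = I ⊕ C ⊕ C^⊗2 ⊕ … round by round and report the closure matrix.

D(0):
  [0, -∞, -∞, -5, -4]
  [-8, 0, -∞, -∞, -∞]
  [-∞, -∞, 0, 5, -9]
  [-∞, -∞, -6, 0, -∞]
  [-∞, -∞, -∞, -∞, 0]
D(1):
  [0, -∞, -∞, -5, -4]
  [-8, 0, -∞, -13, -12]
  [-∞, -∞, 0, 5, -9]
  [-∞, -∞, -6, 0, -∞]
  [-∞, -∞, -∞, -∞, 0]
D(2):
  [0, -∞, -∞, -5, -4]
  [-8, 0, -∞, -13, -12]
  [-∞, -∞, 0, 5, -9]
  [-∞, -∞, -6, 0, -∞]
  [-∞, -∞, -∞, -∞, 0]
D(3):
  [0, -∞, -∞, -5, -4]
  [-8, 0, -∞, -13, -12]
  [-∞, -∞, 0, 5, -9]
  [-∞, -∞, -6, 0, -15]
  [-∞, -∞, -∞, -∞, 0]
D(4):
  [0, -∞, -11, -5, -4]
  [-8, 0, -19, -13, -12]
  [-∞, -∞, 0, 5, -9]
  [-∞, -∞, -6, 0, -15]
  [-∞, -∞, -∞, -∞, 0]
D(5):
  [0, -∞, -11, -5, -4]
  [-8, 0, -19, -13, -12]
  [-∞, -∞, 0, 5, -9]
  [-∞, -∞, -6, 0, -15]
  [-∞, -∞, -∞, -∞, 0]
Answer: C* = [[0, -∞, -11, -5, -4], [-8, 0, -19, -13, -12], [-∞, -∞, 0, 5, -9], [-∞, -∞, -6, 0, -15], [-∞, -∞, -∞, -∞, 0]]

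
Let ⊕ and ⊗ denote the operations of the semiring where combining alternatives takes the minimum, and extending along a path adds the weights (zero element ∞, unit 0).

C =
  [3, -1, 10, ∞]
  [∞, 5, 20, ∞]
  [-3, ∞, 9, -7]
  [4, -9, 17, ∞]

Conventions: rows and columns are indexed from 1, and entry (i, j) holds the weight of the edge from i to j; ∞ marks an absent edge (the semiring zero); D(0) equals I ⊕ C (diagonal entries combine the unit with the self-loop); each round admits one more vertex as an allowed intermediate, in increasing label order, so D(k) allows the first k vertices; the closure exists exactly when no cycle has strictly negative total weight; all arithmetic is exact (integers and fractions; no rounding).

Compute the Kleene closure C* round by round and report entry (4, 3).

D(0):
  [0, -1, 10, ∞]
  [∞, 0, 20, ∞]
  [-3, ∞, 0, -7]
  [4, -9, 17, 0]
D(1):
  [0, -1, 10, ∞]
  [∞, 0, 20, ∞]
  [-3, -4, 0, -7]
  [4, -9, 14, 0]
D(2):
  [0, -1, 10, ∞]
  [∞, 0, 20, ∞]
  [-3, -4, 0, -7]
  [4, -9, 11, 0]
D(3):
  [0, -1, 10, 3]
  [17, 0, 20, 13]
  [-3, -4, 0, -7]
  [4, -9, 11, 0]
D(4):
  [0, -6, 10, 3]
  [17, 0, 20, 13]
  [-3, -16, 0, -7]
  [4, -9, 11, 0]
Answer: C*[4][3] = 11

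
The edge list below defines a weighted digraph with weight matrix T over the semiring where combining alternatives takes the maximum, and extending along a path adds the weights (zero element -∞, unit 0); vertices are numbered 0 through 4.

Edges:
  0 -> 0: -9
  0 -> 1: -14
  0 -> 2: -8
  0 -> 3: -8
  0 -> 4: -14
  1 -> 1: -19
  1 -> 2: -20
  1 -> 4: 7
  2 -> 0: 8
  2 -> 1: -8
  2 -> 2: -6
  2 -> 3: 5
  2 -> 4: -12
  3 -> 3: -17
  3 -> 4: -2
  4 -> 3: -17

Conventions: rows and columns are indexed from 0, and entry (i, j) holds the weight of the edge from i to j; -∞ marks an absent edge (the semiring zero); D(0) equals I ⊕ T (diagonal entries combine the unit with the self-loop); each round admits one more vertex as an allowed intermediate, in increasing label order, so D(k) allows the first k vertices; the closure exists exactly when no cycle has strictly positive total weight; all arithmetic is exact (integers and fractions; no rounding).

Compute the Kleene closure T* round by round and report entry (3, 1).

D(0):
  [0, -14, -8, -8, -14]
  [-∞, 0, -20, -∞, 7]
  [8, -8, 0, 5, -12]
  [-∞, -∞, -∞, 0, -2]
  [-∞, -∞, -∞, -17, 0]
D(1):
  [0, -14, -8, -8, -14]
  [-∞, 0, -20, -∞, 7]
  [8, -6, 0, 5, -6]
  [-∞, -∞, -∞, 0, -2]
  [-∞, -∞, -∞, -17, 0]
D(2):
  [0, -14, -8, -8, -7]
  [-∞, 0, -20, -∞, 7]
  [8, -6, 0, 5, 1]
  [-∞, -∞, -∞, 0, -2]
  [-∞, -∞, -∞, -17, 0]
D(3):
  [0, -14, -8, -3, -7]
  [-12, 0, -20, -15, 7]
  [8, -6, 0, 5, 1]
  [-∞, -∞, -∞, 0, -2]
  [-∞, -∞, -∞, -17, 0]
D(4):
  [0, -14, -8, -3, -5]
  [-12, 0, -20, -15, 7]
  [8, -6, 0, 5, 3]
  [-∞, -∞, -∞, 0, -2]
  [-∞, -∞, -∞, -17, 0]
D(5):
  [0, -14, -8, -3, -5]
  [-12, 0, -20, -10, 7]
  [8, -6, 0, 5, 3]
  [-∞, -∞, -∞, 0, -2]
  [-∞, -∞, -∞, -17, 0]
Answer: T*[3][1] = -∞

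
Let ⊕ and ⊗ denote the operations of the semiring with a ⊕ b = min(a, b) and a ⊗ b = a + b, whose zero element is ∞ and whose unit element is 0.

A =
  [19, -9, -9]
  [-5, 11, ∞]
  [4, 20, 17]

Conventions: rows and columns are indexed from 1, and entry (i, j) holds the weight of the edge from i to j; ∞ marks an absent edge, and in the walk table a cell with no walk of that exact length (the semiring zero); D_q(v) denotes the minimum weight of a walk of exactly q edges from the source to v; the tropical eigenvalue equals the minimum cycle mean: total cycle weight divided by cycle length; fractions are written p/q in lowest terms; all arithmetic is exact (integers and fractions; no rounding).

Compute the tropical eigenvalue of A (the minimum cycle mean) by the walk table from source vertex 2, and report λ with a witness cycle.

q=0: [∞, 0, ∞]
q=1: [-5, 11, ∞]
q=2: [6, -14, -14]
q=3: [-19, -3, -3]
Optimal cycle mean attained by: cycle 1->2->1, total (-9) + (-5), length 2.
Answer: λ = -7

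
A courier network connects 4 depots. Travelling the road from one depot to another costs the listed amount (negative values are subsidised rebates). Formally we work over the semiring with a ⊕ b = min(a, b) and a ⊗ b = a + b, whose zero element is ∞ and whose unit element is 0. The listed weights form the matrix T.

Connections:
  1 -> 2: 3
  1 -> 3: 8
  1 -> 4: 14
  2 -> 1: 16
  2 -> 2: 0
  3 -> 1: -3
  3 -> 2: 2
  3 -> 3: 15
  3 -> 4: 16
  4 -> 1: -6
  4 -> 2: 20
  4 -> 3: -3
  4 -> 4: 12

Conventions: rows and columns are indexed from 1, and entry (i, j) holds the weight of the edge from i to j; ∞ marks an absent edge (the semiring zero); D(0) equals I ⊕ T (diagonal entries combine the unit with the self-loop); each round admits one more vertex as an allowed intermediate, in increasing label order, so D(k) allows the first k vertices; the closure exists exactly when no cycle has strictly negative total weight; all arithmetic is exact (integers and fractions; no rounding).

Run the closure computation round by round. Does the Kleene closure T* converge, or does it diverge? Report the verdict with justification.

D(0):
  [0, 3, 8, 14]
  [16, 0, ∞, ∞]
  [-3, 2, 0, 16]
  [-6, 20, -3, 0]
D(1):
  [0, 3, 8, 14]
  [16, 0, 24, 30]
  [-3, 0, 0, 11]
  [-6, -3, -3, 0]
D(2):
  [0, 3, 8, 14]
  [16, 0, 24, 30]
  [-3, 0, 0, 11]
  [-6, -3, -3, 0]
D(3):
  [0, 3, 8, 14]
  [16, 0, 24, 30]
  [-3, 0, 0, 11]
  [-6, -3, -3, 0]
D(4):
  [0, 3, 8, 14]
  [16, 0, 24, 30]
  [-3, 0, 0, 11]
  [-6, -3, -3, 0]
Key observation: every diagonal entry stays at the unit through all rounds, so no improving cycle exists.
Answer: CONVERGES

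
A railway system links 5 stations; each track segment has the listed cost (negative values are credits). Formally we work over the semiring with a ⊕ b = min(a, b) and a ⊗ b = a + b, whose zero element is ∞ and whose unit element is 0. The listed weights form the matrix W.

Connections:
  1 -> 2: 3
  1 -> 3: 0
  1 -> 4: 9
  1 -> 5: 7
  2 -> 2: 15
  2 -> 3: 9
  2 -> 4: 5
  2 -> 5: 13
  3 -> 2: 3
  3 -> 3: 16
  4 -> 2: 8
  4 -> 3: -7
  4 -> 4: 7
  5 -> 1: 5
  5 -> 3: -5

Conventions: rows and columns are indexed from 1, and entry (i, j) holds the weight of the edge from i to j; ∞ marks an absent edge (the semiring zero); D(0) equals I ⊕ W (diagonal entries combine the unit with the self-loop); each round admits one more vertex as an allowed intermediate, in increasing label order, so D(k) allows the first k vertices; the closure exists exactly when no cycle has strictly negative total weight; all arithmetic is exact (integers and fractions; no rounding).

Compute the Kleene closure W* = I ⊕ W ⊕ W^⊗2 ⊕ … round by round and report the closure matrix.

D(0):
  [0, 3, 0, 9, 7]
  [∞, 0, 9, 5, 13]
  [∞, 3, 0, ∞, ∞]
  [∞, 8, -7, 0, ∞]
  [5, ∞, -5, ∞, 0]
D(1):
  [0, 3, 0, 9, 7]
  [∞, 0, 9, 5, 13]
  [∞, 3, 0, ∞, ∞]
  [∞, 8, -7, 0, ∞]
  [5, 8, -5, 14, 0]
D(2):
  [0, 3, 0, 8, 7]
  [∞, 0, 9, 5, 13]
  [∞, 3, 0, 8, 16]
  [∞, 8, -7, 0, 21]
  [5, 8, -5, 13, 0]
D(3):
  [0, 3, 0, 8, 7]
  [∞, 0, 9, 5, 13]
  [∞, 3, 0, 8, 16]
  [∞, -4, -7, 0, 9]
  [5, -2, -5, 3, 0]
D(4):
  [0, 3, 0, 8, 7]
  [∞, 0, -2, 5, 13]
  [∞, 3, 0, 8, 16]
  [∞, -4, -7, 0, 9]
  [5, -2, -5, 3, 0]
D(5):
  [0, 3, 0, 8, 7]
  [18, 0, -2, 5, 13]
  [21, 3, 0, 8, 16]
  [14, -4, -7, 0, 9]
  [5, -2, -5, 3, 0]
Answer: W* = [[0, 3, 0, 8, 7], [18, 0, -2, 5, 13], [21, 3, 0, 8, 16], [14, -4, -7, 0, 9], [5, -2, -5, 3, 0]]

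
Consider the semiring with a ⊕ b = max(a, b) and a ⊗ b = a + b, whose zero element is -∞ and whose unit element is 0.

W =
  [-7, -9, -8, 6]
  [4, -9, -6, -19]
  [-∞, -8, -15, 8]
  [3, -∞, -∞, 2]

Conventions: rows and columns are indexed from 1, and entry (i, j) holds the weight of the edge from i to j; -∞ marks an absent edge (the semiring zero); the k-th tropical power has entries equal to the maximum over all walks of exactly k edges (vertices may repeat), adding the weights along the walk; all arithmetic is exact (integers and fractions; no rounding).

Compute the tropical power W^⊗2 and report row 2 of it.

W^⊗2:
  [9, -16, -15, 8]
  [-3, -5, -4, 10]
  [11, -17, -14, 10]
  [5, -6, -5, 9]
Answer: row 2 of W^⊗2 = [-3, -5, -4, 10]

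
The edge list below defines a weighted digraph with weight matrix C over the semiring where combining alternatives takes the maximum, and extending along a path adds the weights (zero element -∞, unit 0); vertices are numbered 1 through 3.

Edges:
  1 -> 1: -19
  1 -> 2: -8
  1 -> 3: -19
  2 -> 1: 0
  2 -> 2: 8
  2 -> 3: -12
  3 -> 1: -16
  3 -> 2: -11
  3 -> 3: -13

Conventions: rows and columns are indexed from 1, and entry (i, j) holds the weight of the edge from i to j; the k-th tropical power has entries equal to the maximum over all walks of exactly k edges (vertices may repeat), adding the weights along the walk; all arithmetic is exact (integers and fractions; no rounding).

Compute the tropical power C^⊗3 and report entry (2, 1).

C^⊗2:
  [-8, 0, -20]
  [8, 16, -4]
  [-11, -3, -23]
C^⊗3:
  [0, 8, -12]
  [16, 24, 4]
  [-3, 5, -15]
Key observation: the optimum is the walk 2->2->2->1, with weight 8 + 8 + 0 = 16.
Optimal value attained by: walk 2->2->2->1.
Answer: (C^⊗3)[2][1] = 16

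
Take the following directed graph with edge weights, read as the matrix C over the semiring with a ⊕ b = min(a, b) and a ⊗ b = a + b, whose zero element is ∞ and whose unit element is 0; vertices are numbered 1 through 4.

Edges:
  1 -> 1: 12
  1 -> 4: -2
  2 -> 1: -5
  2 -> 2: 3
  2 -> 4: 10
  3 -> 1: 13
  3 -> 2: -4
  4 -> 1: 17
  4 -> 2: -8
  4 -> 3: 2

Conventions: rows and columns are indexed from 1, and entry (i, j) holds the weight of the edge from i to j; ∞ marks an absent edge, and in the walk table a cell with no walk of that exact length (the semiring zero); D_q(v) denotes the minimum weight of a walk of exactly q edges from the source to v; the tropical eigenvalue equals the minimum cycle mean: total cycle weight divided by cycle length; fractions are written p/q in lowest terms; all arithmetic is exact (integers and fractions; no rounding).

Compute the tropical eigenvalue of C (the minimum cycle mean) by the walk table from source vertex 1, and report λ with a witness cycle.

q=0: [0, ∞, ∞, ∞]
q=1: [12, ∞, ∞, -2]
q=2: [15, -10, 0, 10]
q=3: [-15, -7, 12, 0]
q=4: [-12, -8, 2, -17]
Optimal cycle mean attained by: cycle 1->4->2->1, total (-2) + (-8) + (-5), length 3.
Answer: λ = -5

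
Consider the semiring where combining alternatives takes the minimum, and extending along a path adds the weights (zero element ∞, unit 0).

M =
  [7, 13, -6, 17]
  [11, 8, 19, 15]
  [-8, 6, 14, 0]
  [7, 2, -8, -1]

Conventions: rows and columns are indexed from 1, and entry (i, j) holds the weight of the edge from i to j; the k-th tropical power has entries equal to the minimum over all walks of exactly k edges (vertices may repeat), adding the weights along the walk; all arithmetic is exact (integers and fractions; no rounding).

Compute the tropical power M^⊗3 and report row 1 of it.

M^⊗2:
  [-14, 0, 1, -6]
  [11, 16, 5, 14]
  [-1, 2, -14, -1]
  [-16, -2, -9, -8]
M^⊗3:
  [-7, -4, -20, -7]
  [-3, 11, 5, 5]
  [-22, -8, -9, -14]
  [-17, -6, -22, -9]
Answer: row 1 of M^⊗3 = [-7, -4, -20, -7]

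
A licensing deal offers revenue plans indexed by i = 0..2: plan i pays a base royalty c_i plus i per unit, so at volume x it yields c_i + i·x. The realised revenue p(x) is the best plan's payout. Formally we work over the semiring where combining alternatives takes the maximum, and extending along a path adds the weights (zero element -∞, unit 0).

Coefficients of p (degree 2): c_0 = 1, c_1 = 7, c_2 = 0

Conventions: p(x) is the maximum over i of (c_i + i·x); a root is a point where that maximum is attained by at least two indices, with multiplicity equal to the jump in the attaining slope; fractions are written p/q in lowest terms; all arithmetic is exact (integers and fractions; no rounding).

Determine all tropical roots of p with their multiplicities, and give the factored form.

hull edge (i=0, c=1) to (i=1, c=7): slope 6, span 1
hull edge (i=1, c=7) to (i=2, c=0): slope -7, span 1
Factored form: p(x) = 0 ⊗ (x ⊕ (-6)) ⊗ (x ⊕ 7)
Answer: roots = -6 (mult 1), 7 (mult 1)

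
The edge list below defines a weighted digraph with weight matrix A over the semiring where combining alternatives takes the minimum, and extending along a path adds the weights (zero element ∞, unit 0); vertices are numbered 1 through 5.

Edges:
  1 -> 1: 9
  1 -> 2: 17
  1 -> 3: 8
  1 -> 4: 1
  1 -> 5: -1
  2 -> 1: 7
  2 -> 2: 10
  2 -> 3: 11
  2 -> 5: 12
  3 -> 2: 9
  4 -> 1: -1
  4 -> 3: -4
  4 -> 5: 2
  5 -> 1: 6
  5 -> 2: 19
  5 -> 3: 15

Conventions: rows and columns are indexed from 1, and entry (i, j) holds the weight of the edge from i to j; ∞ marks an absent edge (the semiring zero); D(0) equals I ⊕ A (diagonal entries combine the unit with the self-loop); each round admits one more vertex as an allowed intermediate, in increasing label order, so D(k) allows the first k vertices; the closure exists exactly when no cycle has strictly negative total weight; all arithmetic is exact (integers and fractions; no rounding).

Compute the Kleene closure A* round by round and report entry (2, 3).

D(0):
  [0, 17, 8, 1, -1]
  [7, 0, 11, ∞, 12]
  [∞, 9, 0, ∞, ∞]
  [-1, ∞, -4, 0, 2]
  [6, 19, 15, ∞, 0]
D(1):
  [0, 17, 8, 1, -1]
  [7, 0, 11, 8, 6]
  [∞, 9, 0, ∞, ∞]
  [-1, 16, -4, 0, -2]
  [6, 19, 14, 7, 0]
D(2):
  [0, 17, 8, 1, -1]
  [7, 0, 11, 8, 6]
  [16, 9, 0, 17, 15]
  [-1, 16, -4, 0, -2]
  [6, 19, 14, 7, 0]
D(3):
  [0, 17, 8, 1, -1]
  [7, 0, 11, 8, 6]
  [16, 9, 0, 17, 15]
  [-1, 5, -4, 0, -2]
  [6, 19, 14, 7, 0]
D(4):
  [0, 6, -3, 1, -1]
  [7, 0, 4, 8, 6]
  [16, 9, 0, 17, 15]
  [-1, 5, -4, 0, -2]
  [6, 12, 3, 7, 0]
D(5):
  [0, 6, -3, 1, -1]
  [7, 0, 4, 8, 6]
  [16, 9, 0, 17, 15]
  [-1, 5, -4, 0, -2]
  [6, 12, 3, 7, 0]
Answer: A*[2][3] = 4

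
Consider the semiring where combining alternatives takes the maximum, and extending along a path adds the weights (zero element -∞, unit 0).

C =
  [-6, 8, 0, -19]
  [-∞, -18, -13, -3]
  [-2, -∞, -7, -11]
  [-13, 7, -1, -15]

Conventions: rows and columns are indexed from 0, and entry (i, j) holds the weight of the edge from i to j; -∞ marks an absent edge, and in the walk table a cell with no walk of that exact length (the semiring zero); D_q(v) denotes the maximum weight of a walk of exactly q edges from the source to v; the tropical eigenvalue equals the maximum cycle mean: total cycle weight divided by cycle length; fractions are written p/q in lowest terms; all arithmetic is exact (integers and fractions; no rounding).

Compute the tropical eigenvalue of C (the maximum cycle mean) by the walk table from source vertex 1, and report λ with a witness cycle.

q=0: [-∞, 0, -∞, -∞]
q=1: [-∞, -18, -13, -3]
q=2: [-15, 4, -4, -18]
q=3: [-6, -7, -9, 1]
q=4: [-11, 8, 0, -10]
Optimal cycle mean attained by: cycle 1->3->1, total (-3) + 7, length 2.
Answer: λ = 2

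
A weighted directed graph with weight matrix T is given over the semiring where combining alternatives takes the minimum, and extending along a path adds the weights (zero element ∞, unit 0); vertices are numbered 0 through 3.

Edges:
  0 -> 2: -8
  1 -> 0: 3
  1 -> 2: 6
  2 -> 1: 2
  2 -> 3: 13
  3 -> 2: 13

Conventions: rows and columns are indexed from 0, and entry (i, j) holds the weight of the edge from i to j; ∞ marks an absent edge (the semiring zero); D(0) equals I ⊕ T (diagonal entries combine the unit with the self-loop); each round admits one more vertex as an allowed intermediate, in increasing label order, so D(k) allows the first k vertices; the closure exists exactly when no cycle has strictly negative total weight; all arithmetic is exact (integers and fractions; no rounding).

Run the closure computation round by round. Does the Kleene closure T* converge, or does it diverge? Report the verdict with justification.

D(0):
  [0, ∞, -8, ∞]
  [3, 0, 6, ∞]
  [∞, 2, 0, 13]
  [∞, ∞, 13, 0]
D(1):
  [0, ∞, -8, ∞]
  [3, 0, -5, ∞]
  [∞, 2, 0, 13]
  [∞, ∞, 13, 0]
Detection: at round 2, diagonal entry (2, 2) turns strictly negative.
Key observation: the cycle 2->1->0->2 has total weight 2 + 3 + (-8), which is strictly negative.
Answer: DIVERGES — negative cycle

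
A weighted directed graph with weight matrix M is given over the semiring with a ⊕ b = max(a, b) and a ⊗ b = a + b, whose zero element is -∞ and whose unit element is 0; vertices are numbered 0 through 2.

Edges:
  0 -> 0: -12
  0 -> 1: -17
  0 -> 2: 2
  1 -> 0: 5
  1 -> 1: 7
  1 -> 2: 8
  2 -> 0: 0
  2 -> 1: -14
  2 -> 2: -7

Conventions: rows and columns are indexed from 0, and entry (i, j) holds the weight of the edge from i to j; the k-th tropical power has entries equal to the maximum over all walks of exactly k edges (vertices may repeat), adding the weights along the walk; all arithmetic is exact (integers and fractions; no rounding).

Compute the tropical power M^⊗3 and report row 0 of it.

M^⊗2:
  [2, -10, -5]
  [12, 14, 15]
  [-7, -7, 2]
M^⊗3:
  [-5, -3, 4]
  [19, 21, 22]
  [2, 0, 1]
Answer: row 0 of M^⊗3 = [-5, -3, 4]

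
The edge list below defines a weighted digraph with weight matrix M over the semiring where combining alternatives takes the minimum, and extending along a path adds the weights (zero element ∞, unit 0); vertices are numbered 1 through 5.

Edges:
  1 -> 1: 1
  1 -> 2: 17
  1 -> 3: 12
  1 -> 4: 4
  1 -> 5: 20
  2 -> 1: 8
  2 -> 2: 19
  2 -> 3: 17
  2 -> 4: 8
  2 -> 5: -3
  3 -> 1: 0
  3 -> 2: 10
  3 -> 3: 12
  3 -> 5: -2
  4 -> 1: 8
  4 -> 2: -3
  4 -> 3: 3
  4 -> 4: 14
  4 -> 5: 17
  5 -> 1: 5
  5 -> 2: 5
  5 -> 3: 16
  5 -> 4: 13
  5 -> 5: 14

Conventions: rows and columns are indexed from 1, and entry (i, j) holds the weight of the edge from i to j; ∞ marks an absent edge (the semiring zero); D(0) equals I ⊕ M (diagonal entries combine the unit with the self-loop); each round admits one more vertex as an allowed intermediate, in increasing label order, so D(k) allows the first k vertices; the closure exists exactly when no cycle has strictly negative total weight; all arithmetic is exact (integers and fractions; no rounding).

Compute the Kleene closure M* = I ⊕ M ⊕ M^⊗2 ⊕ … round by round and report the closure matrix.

D(0):
  [0, 17, 12, 4, 20]
  [8, 0, 17, 8, -3]
  [0, 10, 0, ∞, -2]
  [8, -3, 3, 0, 17]
  [5, 5, 16, 13, 0]
D(1):
  [0, 17, 12, 4, 20]
  [8, 0, 17, 8, -3]
  [0, 10, 0, 4, -2]
  [8, -3, 3, 0, 17]
  [5, 5, 16, 9, 0]
D(2):
  [0, 17, 12, 4, 14]
  [8, 0, 17, 8, -3]
  [0, 10, 0, 4, -2]
  [5, -3, 3, 0, -6]
  [5, 5, 16, 9, 0]
D(3):
  [0, 17, 12, 4, 10]
  [8, 0, 17, 8, -3]
  [0, 10, 0, 4, -2]
  [3, -3, 3, 0, -6]
  [5, 5, 16, 9, 0]
D(4):
  [0, 1, 7, 4, -2]
  [8, 0, 11, 8, -3]
  [0, 1, 0, 4, -2]
  [3, -3, 3, 0, -6]
  [5, 5, 12, 9, 0]
D(5):
  [0, 1, 7, 4, -2]
  [2, 0, 9, 6, -3]
  [0, 1, 0, 4, -2]
  [-1, -3, 3, 0, -6]
  [5, 5, 12, 9, 0]
Answer: M* = [[0, 1, 7, 4, -2], [2, 0, 9, 6, -3], [0, 1, 0, 4, -2], [-1, -3, 3, 0, -6], [5, 5, 12, 9, 0]]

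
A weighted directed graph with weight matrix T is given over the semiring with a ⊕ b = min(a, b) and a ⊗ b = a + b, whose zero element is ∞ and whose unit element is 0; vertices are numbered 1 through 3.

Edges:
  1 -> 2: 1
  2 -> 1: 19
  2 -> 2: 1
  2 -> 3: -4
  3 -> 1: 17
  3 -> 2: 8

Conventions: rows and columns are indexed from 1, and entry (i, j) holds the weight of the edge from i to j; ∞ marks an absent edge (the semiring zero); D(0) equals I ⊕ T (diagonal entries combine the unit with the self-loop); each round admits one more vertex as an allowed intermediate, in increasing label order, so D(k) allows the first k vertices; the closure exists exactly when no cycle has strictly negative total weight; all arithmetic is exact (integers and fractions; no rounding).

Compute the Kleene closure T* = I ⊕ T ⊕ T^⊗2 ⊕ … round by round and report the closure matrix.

D(0):
  [0, 1, ∞]
  [19, 0, -4]
  [17, 8, 0]
D(1):
  [0, 1, ∞]
  [19, 0, -4]
  [17, 8, 0]
D(2):
  [0, 1, -3]
  [19, 0, -4]
  [17, 8, 0]
D(3):
  [0, 1, -3]
  [13, 0, -4]
  [17, 8, 0]
Answer: T* = [[0, 1, -3], [13, 0, -4], [17, 8, 0]]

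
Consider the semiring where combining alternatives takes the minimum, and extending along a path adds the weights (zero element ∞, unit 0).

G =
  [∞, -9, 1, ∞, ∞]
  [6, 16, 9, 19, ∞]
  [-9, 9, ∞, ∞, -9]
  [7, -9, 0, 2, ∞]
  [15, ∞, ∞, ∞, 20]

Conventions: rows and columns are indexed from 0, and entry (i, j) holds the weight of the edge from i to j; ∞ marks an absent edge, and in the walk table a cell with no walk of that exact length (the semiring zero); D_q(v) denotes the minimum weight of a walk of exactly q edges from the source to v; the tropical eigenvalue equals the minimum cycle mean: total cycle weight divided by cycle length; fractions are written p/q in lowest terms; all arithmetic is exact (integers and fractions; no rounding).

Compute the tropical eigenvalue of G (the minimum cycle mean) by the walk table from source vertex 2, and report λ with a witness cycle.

q=0: [∞, ∞, 0, ∞, ∞]
q=1: [-9, 9, ∞, ∞, -9]
q=2: [6, -18, -8, 28, 11]
q=3: [-17, -3, -9, 1, -17]
q=4: [-18, -26, -16, 3, -18]
q=5: [-25, -27, -17, -7, -25]
Optimal cycle mean attained by: cycle 0->2->0, total 1 + (-9), length 2.
Answer: λ = -4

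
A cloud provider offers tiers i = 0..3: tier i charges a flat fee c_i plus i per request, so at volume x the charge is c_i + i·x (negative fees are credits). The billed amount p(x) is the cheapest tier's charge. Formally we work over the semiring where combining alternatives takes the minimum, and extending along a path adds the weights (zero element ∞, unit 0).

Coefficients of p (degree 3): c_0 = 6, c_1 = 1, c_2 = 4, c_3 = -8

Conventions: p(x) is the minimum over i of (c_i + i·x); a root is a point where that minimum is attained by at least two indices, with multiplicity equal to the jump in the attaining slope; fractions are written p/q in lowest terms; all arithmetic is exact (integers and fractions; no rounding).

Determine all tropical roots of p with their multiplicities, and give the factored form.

hull edge (i=0, c=6) to (i=1, c=1): slope -5, span 1
hull edge (i=1, c=1) to (i=3, c=-8): slope -9/2, span 2
Factored form: p(x) = -8 ⊗ (x ⊕ 9/2) ⊗ (x ⊕ 9/2) ⊗ (x ⊕ 5)
Answer: roots = 9/2 (mult 2), 5 (mult 1)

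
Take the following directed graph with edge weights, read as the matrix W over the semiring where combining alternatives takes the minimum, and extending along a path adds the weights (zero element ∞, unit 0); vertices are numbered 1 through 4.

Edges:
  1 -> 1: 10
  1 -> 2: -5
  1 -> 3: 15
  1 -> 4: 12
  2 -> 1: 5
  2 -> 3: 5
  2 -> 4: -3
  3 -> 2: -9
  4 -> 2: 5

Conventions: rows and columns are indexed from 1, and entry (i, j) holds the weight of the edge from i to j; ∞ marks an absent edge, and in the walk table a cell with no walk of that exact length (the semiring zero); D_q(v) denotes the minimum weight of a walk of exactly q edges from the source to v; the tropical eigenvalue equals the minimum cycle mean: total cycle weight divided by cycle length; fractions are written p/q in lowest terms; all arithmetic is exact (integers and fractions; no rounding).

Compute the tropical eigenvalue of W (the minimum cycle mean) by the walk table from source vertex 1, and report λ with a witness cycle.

q=0: [0, ∞, ∞, ∞]
q=1: [10, -5, 15, 12]
q=2: [0, 5, 0, -8]
q=3: [10, -9, 10, 2]
q=4: [-4, 1, -4, -12]
Optimal cycle mean attained by: cycle 2->3->2, total 5 + (-9), length 2.
Answer: λ = -2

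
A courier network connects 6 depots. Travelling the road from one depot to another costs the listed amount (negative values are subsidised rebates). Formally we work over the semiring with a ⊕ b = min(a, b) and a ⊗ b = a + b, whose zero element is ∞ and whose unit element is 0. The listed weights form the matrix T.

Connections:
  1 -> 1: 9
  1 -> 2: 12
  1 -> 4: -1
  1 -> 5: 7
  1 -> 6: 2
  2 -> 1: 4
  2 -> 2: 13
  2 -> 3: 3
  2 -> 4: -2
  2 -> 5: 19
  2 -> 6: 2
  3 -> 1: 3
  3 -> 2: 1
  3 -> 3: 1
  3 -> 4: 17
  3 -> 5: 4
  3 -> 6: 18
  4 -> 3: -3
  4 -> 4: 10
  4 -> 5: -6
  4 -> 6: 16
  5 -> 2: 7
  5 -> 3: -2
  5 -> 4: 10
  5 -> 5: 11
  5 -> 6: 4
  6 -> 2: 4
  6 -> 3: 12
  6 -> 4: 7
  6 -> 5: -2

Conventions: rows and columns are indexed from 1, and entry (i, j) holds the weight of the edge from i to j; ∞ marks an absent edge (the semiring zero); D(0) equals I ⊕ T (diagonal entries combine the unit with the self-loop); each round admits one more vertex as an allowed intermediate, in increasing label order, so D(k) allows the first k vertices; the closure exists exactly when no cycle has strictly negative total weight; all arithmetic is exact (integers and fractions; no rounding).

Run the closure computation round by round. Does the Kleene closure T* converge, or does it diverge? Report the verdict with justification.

D(0):
  [0, 12, ∞, -1, 7, 2]
  [4, 0, 3, -2, 19, 2]
  [3, 1, 0, 17, 4, 18]
  [∞, ∞, -3, 0, -6, 16]
  [∞, 7, -2, 10, 0, 4]
  [∞, 4, 12, 7, -2, 0]
D(1):
  [0, 12, ∞, -1, 7, 2]
  [4, 0, 3, -2, 11, 2]
  [3, 1, 0, 2, 4, 5]
  [∞, ∞, -3, 0, -6, 16]
  [∞, 7, -2, 10, 0, 4]
  [∞, 4, 12, 7, -2, 0]
D(2):
  [0, 12, 15, -1, 7, 2]
  [4, 0, 3, -2, 11, 2]
  [3, 1, 0, -1, 4, 3]
  [∞, ∞, -3, 0, -6, 16]
  [11, 7, -2, 5, 0, 4]
  [8, 4, 7, 2, -2, 0]
Detection: at round 3, diagonal entry (4, 4) turns strictly negative.
Key observation: the cycle 4->3->1->4 has total weight (-3) + 3 + (-1), which is strictly negative.
Answer: DIVERGES — negative cycle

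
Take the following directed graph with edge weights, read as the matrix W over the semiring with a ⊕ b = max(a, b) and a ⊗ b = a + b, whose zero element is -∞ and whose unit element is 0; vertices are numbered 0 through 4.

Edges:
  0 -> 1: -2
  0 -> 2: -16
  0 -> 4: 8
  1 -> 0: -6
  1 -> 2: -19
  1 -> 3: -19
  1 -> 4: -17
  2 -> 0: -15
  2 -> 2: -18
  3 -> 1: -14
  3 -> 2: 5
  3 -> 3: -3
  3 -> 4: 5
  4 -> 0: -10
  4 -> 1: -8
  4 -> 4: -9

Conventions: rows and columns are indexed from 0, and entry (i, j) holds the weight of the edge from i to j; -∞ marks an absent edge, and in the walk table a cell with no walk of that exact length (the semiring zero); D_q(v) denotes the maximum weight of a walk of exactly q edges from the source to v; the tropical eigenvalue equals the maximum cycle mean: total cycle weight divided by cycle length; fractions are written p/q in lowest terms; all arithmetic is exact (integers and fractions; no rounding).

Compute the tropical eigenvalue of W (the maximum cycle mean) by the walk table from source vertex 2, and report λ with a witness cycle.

q=0: [-∞, -∞, 0, -∞, -∞]
q=1: [-15, -∞, -18, -∞, -∞]
q=2: [-33, -17, -31, -∞, -7]
q=3: [-17, -15, -36, -36, -16]
q=4: [-21, -19, -31, -34, -9]
q=5: [-19, -17, -29, -37, -13]
Optimal cycle mean attained by: cycle 0->4->0, total 8 + (-10), length 2.
Answer: λ = -1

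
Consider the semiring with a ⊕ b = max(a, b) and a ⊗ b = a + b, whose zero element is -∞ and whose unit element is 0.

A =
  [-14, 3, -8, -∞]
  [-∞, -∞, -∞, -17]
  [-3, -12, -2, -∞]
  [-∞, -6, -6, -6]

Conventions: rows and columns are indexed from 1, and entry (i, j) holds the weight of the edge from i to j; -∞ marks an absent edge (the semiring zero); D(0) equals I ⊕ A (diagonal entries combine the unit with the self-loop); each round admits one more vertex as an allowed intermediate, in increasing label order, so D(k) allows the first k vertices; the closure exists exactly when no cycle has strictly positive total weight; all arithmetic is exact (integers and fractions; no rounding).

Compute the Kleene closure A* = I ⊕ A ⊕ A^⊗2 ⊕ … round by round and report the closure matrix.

D(0):
  [0, 3, -8, -∞]
  [-∞, 0, -∞, -17]
  [-3, -12, 0, -∞]
  [-∞, -6, -6, 0]
D(1):
  [0, 3, -8, -∞]
  [-∞, 0, -∞, -17]
  [-3, 0, 0, -∞]
  [-∞, -6, -6, 0]
D(2):
  [0, 3, -8, -14]
  [-∞, 0, -∞, -17]
  [-3, 0, 0, -17]
  [-∞, -6, -6, 0]
D(3):
  [0, 3, -8, -14]
  [-∞, 0, -∞, -17]
  [-3, 0, 0, -17]
  [-9, -6, -6, 0]
D(4):
  [0, 3, -8, -14]
  [-26, 0, -23, -17]
  [-3, 0, 0, -17]
  [-9, -6, -6, 0]
Answer: A* = [[0, 3, -8, -14], [-26, 0, -23, -17], [-3, 0, 0, -17], [-9, -6, -6, 0]]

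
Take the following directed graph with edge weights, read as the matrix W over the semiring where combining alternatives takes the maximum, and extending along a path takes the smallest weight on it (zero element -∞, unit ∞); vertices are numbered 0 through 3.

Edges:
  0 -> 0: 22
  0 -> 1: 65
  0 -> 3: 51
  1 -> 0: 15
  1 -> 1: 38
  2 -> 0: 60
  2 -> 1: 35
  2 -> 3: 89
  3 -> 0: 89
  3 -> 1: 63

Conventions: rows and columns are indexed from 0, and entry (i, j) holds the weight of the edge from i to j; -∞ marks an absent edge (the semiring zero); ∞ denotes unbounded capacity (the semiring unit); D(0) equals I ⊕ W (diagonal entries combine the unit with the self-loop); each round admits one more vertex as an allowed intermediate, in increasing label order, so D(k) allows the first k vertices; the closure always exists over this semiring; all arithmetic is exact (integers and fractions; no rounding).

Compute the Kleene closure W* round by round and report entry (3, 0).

D(0):
  [∞, 65, -∞, 51]
  [15, ∞, -∞, -∞]
  [60, 35, ∞, 89]
  [89, 63, -∞, ∞]
D(1):
  [∞, 65, -∞, 51]
  [15, ∞, -∞, 15]
  [60, 60, ∞, 89]
  [89, 65, -∞, ∞]
D(2):
  [∞, 65, -∞, 51]
  [15, ∞, -∞, 15]
  [60, 60, ∞, 89]
  [89, 65, -∞, ∞]
D(3):
  [∞, 65, -∞, 51]
  [15, ∞, -∞, 15]
  [60, 60, ∞, 89]
  [89, 65, -∞, ∞]
D(4):
  [∞, 65, -∞, 51]
  [15, ∞, -∞, 15]
  [89, 65, ∞, 89]
  [89, 65, -∞, ∞]
Answer: W*[3][0] = 89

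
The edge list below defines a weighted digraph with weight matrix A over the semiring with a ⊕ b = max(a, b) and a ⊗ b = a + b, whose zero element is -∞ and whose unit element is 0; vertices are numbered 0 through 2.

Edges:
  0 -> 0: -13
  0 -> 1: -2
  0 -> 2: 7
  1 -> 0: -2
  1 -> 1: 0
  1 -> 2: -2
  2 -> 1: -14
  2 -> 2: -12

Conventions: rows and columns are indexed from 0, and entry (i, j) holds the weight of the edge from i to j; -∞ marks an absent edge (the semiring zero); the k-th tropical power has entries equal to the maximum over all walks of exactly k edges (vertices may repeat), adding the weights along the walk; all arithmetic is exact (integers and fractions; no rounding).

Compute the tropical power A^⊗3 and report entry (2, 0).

A^⊗2:
  [-4, -2, -4]
  [-2, 0, 5]
  [-16, -14, -16]
A^⊗3:
  [-4, -2, 3]
  [-2, 0, 5]
  [-16, -14, -9]
Key observation: the optimum is the walk 2->1->1->0, with weight (-14) + 0 + (-2) = -16.
Optimal value attained by: walk 2->1->1->0.
Answer: (A^⊗3)[2][0] = -16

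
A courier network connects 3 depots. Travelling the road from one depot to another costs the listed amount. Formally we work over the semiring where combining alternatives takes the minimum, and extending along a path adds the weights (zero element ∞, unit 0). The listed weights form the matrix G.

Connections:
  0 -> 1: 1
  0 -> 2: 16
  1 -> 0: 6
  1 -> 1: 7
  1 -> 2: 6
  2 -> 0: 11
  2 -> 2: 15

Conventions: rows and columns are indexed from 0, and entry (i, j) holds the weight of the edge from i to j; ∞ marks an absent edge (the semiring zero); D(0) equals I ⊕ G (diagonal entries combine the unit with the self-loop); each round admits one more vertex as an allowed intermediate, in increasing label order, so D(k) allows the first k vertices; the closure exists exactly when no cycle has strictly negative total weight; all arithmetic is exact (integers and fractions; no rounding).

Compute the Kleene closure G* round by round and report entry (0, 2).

D(0):
  [0, 1, 16]
  [6, 0, 6]
  [11, ∞, 0]
D(1):
  [0, 1, 16]
  [6, 0, 6]
  [11, 12, 0]
D(2):
  [0, 1, 7]
  [6, 0, 6]
  [11, 12, 0]
D(3):
  [0, 1, 7]
  [6, 0, 6]
  [11, 12, 0]
Answer: G*[0][2] = 7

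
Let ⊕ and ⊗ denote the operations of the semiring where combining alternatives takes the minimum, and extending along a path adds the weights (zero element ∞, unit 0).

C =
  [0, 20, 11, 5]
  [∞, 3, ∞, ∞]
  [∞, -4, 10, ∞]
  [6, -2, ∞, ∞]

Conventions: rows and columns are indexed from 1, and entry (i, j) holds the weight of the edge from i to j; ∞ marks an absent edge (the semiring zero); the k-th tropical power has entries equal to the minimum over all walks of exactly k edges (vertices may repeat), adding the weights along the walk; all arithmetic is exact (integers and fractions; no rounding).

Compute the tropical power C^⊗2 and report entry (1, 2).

C^⊗2:
  [0, 3, 11, 5]
  [∞, 6, ∞, ∞]
  [∞, -1, 20, ∞]
  [6, 1, 17, 11]
Key observation: the optimum is the walk 1->4->2, with weight 5 + (-2) = 3.
Optimal value attained by: walk 1->4->2.
Answer: (C^⊗2)[1][2] = 3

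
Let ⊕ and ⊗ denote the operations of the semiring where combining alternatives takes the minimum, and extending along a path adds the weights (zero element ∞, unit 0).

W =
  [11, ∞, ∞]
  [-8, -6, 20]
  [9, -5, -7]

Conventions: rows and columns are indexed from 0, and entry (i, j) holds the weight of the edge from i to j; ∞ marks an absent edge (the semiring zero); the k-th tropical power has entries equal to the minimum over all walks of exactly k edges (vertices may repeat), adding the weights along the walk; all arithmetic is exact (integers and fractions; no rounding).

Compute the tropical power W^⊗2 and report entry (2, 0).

W^⊗2:
  [22, ∞, ∞]
  [-14, -12, 13]
  [-13, -12, -14]
Key observation: the optimum is the walk 2->1->0, with weight (-5) + (-8) = -13.
Optimal value attained by: walk 2->1->0.
Answer: (W^⊗2)[2][0] = -13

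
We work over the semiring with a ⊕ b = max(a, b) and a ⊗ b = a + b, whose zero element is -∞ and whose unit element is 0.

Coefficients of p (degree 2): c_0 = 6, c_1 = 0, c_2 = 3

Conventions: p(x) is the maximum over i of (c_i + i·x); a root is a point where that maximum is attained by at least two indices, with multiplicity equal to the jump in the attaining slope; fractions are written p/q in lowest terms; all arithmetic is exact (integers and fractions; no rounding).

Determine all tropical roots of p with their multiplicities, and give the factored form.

hull edge (i=0, c=6) to (i=2, c=3): slope -3/2, span 2
Factored form: p(x) = 3 ⊗ (x ⊕ 3/2) ⊗ (x ⊕ 3/2)
Answer: roots = 3/2 (mult 2)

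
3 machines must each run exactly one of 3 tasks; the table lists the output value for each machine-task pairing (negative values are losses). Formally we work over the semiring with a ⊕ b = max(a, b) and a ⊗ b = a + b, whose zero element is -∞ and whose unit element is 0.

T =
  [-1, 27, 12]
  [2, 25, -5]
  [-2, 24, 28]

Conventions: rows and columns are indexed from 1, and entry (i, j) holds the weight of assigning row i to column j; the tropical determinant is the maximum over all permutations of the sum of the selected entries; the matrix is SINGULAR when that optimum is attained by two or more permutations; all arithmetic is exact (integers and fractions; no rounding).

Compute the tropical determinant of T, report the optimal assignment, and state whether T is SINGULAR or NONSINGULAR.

σ = (1, 2, 3): (-1) + 25 + 28 = 52
σ = (1, 3, 2): (-1) + (-5) + 24 = 18
σ = (2, 1, 3): 27 + 2 + 28 = 57
σ = (2, 3, 1): 27 + (-5) + (-2) = 20
σ = (3, 1, 2): 12 + 2 + 24 = 38
σ = (3, 2, 1): 12 + 25 + (-2) = 35
Optimal value attained by: σ = (2, 1, 3).
Answer: det⊕(T) = 57; verdict: NONSINGULAR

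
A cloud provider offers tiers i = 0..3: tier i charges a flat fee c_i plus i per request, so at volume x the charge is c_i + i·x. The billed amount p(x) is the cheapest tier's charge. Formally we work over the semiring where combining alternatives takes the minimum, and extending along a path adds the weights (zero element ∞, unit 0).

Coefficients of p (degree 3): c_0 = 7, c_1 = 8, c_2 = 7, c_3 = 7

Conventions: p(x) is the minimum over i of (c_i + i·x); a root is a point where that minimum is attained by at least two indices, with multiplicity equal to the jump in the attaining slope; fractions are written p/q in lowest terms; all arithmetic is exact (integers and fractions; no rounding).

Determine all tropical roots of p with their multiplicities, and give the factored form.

hull edge (i=0, c=7) to (i=3, c=7): slope 0, span 3
Factored form: p(x) = 7 ⊗ (x ⊕ 0) ⊗ (x ⊕ 0) ⊗ (x ⊕ 0)
Answer: roots = 0 (mult 3)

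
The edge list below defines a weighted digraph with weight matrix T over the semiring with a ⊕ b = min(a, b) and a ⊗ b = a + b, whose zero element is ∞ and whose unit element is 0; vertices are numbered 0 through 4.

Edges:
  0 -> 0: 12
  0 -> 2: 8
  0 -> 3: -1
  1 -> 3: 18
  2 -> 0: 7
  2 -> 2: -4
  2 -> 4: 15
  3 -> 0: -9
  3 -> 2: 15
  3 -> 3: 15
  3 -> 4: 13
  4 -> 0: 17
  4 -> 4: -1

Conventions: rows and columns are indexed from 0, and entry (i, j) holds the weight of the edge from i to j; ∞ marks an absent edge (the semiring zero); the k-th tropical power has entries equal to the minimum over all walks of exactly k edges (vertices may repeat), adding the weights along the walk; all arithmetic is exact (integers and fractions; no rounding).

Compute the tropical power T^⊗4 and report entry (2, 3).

T^⊗2:
  [-10, ∞, 4, 11, 12]
  [9, ∞, 33, 33, 31]
  [3, ∞, -8, 6, 11]
  [3, ∞, -1, -10, 12]
  [16, ∞, 25, 16, -2]
T^⊗3:
  [2, ∞, -2, -11, 11]
  [21, ∞, 17, 8, 30]
  [-3, ∞, -12, 2, 7]
  [-19, ∞, -5, 2, 3]
  [7, ∞, 21, 15, -3]
T^⊗4:
  [-20, ∞, -6, 1, 2]
  [-1, ∞, 13, 20, 21]
  [-7, ∞, -16, -4, 3]
  [-7, ∞, -11, -20, 2]
  [6, ∞, 15, 6, -4]
Key observation: the optimum is the walk 2->0->3->0->3, with weight 7 + (-1) + (-9) + (-1) = -4.
Optimal value attained by: walk 2->0->3->0->3.
Answer: (T^⊗4)[2][3] = -4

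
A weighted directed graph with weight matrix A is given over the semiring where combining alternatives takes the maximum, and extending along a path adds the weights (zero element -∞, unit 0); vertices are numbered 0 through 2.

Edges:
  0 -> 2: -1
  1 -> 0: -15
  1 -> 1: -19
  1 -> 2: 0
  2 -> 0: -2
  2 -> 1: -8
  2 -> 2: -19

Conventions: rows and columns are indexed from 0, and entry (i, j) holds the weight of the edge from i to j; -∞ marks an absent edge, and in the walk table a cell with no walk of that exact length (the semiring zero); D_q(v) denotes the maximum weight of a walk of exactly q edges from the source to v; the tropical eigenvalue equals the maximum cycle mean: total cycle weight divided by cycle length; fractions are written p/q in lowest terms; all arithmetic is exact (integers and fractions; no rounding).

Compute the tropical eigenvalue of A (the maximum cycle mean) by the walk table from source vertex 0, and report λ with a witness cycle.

q=0: [0, -∞, -∞]
q=1: [-∞, -∞, -1]
q=2: [-3, -9, -20]
q=3: [-22, -28, -4]
Optimal cycle mean attained by: cycle 0->2->0, total (-1) + (-2), length 2.
Answer: λ = -3/2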